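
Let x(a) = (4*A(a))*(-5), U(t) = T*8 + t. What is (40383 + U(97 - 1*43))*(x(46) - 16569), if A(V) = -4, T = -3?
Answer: -666369957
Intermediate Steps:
U(t) = -24 + t (U(t) = -3*8 + t = -24 + t)
x(a) = 80 (x(a) = (4*(-4))*(-5) = -16*(-5) = 80)
(40383 + U(97 - 1*43))*(x(46) - 16569) = (40383 + (-24 + (97 - 1*43)))*(80 - 16569) = (40383 + (-24 + (97 - 43)))*(-16489) = (40383 + (-24 + 54))*(-16489) = (40383 + 30)*(-16489) = 40413*(-16489) = -666369957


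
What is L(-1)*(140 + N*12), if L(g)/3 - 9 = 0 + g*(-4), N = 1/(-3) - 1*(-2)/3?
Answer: 5616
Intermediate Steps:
N = 1/3 (N = 1*(-1/3) + 2*(1/3) = -1/3 + 2/3 = 1/3 ≈ 0.33333)
L(g) = 27 - 12*g (L(g) = 27 + 3*(0 + g*(-4)) = 27 + 3*(0 - 4*g) = 27 + 3*(-4*g) = 27 - 12*g)
L(-1)*(140 + N*12) = (27 - 12*(-1))*(140 + (1/3)*12) = (27 + 12)*(140 + 4) = 39*144 = 5616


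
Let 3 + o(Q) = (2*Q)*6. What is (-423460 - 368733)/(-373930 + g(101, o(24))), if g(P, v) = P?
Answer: 792193/373829 ≈ 2.1191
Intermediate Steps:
o(Q) = -3 + 12*Q (o(Q) = -3 + (2*Q)*6 = -3 + 12*Q)
(-423460 - 368733)/(-373930 + g(101, o(24))) = (-423460 - 368733)/(-373930 + 101) = -792193/(-373829) = -792193*(-1/373829) = 792193/373829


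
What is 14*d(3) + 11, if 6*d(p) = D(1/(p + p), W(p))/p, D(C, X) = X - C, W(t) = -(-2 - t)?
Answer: 797/54 ≈ 14.759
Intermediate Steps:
W(t) = 2 + t
d(p) = (2 + p - 1/(2*p))/(6*p) (d(p) = (((2 + p) - 1/(p + p))/p)/6 = (((2 + p) - 1/(2*p))/p)/6 = ((2 + p - 1/(2*p))/p)/6 = (2 + p - 1/(2*p))/(6*p))
14*d(3) + 11 = 14*((1/12)*(-1 + 2*3*(2 + 3))/3**2) + 11 = 14*((1/12)*(1/9)*(-1 + 2*3*5)) + 11 = 14*((1/12)*(1/9)*(-1 + 30)) + 11 = 14*((1/12)*(1/9)*29) + 11 = 14*(29/108) + 11 = 203/54 + 11 = 797/54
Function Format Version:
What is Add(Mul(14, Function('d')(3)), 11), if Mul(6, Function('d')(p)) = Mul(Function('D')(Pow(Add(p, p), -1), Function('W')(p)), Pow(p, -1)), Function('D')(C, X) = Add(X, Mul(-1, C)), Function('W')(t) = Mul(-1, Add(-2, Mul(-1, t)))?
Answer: Rational(797, 54) ≈ 14.759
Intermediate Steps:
Function('W')(t) = Add(2, t)
Function('d')(p) = Mul(Rational(1, 6), Pow(p, -1), Add(2, p, Mul(Rational(-1, 2), Pow(p, -1)))) (Function('d')(p) = Mul(Rational(1, 6), Mul(Add(Add(2, p), Mul(-1, Pow(Add(p, p), -1))), Pow(p, -1))) = Mul(Rational(1, 6), Mul(Add(Add(2, p), Mul(-1, Pow(Mul(2, p), -1))), Pow(p, -1))) = Mul(Rational(1, 6), Mul(Add(Add(2, p), Mul(-1, Mul(Rational(1, 2), Pow(p, -1)))), Pow(p, -1))) = Mul(Rational(1, 6), Mul(Add(Add(2, p), Mul(Rational(-1, 2), Pow(p, -1))), Pow(p, -1))) = Mul(Rational(1, 6), Mul(Add(2, p, Mul(Rational(-1, 2), Pow(p, -1))), Pow(p, -1))) = Mul(Rational(1, 6), Mul(Pow(p, -1), Add(2, p, Mul(Rational(-1, 2), Pow(p, -1))))) = Mul(Rational(1, 6), Pow(p, -1), Add(2, p, Mul(Rational(-1, 2), Pow(p, -1)))))
Add(Mul(14, Function('d')(3)), 11) = Add(Mul(14, Mul(Rational(1, 12), Pow(3, -2), Add(-1, Mul(2, 3, Add(2, 3))))), 11) = Add(Mul(14, Mul(Rational(1, 12), Rational(1, 9), Add(-1, Mul(2, 3, 5)))), 11) = Add(Mul(14, Mul(Rational(1, 12), Rational(1, 9), Add(-1, 30))), 11) = Add(Mul(14, Mul(Rational(1, 12), Rational(1, 9), 29)), 11) = Add(Mul(14, Rational(29, 108)), 11) = Add(Rational(203, 54), 11) = Rational(797, 54)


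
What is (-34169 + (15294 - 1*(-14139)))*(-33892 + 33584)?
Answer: 1458688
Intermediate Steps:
(-34169 + (15294 - 1*(-14139)))*(-33892 + 33584) = (-34169 + (15294 + 14139))*(-308) = (-34169 + 29433)*(-308) = -4736*(-308) = 1458688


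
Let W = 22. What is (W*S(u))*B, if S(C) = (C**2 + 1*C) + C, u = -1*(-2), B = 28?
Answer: 4928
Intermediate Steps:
u = 2
S(C) = C**2 + 2*C (S(C) = (C**2 + C) + C = (C + C**2) + C = C**2 + 2*C)
(W*S(u))*B = (22*(2*(2 + 2)))*28 = (22*(2*4))*28 = (22*8)*28 = 176*28 = 4928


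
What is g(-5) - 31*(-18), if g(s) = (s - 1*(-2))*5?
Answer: 543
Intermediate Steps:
g(s) = 10 + 5*s (g(s) = (s + 2)*5 = (2 + s)*5 = 10 + 5*s)
g(-5) - 31*(-18) = (10 + 5*(-5)) - 31*(-18) = (10 - 25) + 558 = -15 + 558 = 543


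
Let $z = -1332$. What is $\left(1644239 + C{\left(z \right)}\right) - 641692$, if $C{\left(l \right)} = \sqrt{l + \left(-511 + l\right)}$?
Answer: $1002547 + 5 i \sqrt{127} \approx 1.0025 \cdot 10^{6} + 56.347 i$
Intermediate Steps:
$C{\left(l \right)} = \sqrt{-511 + 2 l}$
$\left(1644239 + C{\left(z \right)}\right) - 641692 = \left(1644239 + \sqrt{-511 + 2 \left(-1332\right)}\right) - 641692 = \left(1644239 + \sqrt{-511 - 2664}\right) - 641692 = \left(1644239 + \sqrt{-3175}\right) - 641692 = \left(1644239 + 5 i \sqrt{127}\right) - 641692 = 1002547 + 5 i \sqrt{127}$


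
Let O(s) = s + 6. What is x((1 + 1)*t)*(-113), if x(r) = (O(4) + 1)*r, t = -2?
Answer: 4972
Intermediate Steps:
O(s) = 6 + s
x(r) = 11*r (x(r) = ((6 + 4) + 1)*r = (10 + 1)*r = 11*r)
x((1 + 1)*t)*(-113) = (11*((1 + 1)*(-2)))*(-113) = (11*(2*(-2)))*(-113) = (11*(-4))*(-113) = -44*(-113) = 4972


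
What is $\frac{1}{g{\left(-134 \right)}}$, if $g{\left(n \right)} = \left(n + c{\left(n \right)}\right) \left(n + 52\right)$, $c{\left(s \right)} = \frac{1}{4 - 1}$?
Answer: $\frac{3}{32882} \approx 9.1235 \cdot 10^{-5}$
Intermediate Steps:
$c{\left(s \right)} = \frac{1}{3}$
$g{\left(n \right)} = \left(52 + n\right) \left(\frac{1}{3} + n\right)$ ($g{\left(n \right)} = \left(n + \frac{1}{3}\right) \left(n + 52\right) = \left(\frac{1}{3} + n\right) \left(52 + n\right) = \left(52 + n\right) \left(\frac{1}{3} + n\right)$)
$\frac{1}{g{\left(-134 \right)}} = \frac{1}{\frac{52}{3} + \left(-134\right)^{2} + \frac{157}{3} \left(-134\right)} = \frac{1}{\frac{52}{3} + 17956 - \frac{21038}{3}} = \frac{1}{\frac{32882}{3}} = \frac{3}{32882}$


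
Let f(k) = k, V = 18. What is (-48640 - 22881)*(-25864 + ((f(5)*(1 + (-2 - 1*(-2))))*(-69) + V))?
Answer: 1873206511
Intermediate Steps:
(-48640 - 22881)*(-25864 + ((f(5)*(1 + (-2 - 1*(-2))))*(-69) + V)) = (-48640 - 22881)*(-25864 + ((5*(1 + (-2 - 1*(-2))))*(-69) + 18)) = -71521*(-25864 + ((5*(1 + (-2 + 2)))*(-69) + 18)) = -71521*(-25864 + ((5*(1 + 0))*(-69) + 18)) = -71521*(-25864 + ((5*1)*(-69) + 18)) = -71521*(-25864 + (5*(-69) + 18)) = -71521*(-25864 + (-345 + 18)) = -71521*(-25864 - 327) = -71521*(-26191) = 1873206511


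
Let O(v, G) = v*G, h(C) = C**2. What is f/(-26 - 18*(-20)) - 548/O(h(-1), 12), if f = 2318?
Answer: -19402/501 ≈ -38.727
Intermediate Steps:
O(v, G) = G*v
f/(-26 - 18*(-20)) - 548/O(h(-1), 12) = 2318/(-26 - 18*(-20)) - 548/(12*(-1)**2) = 2318/(-26 + 360) - 548/(12*1) = 2318/334 - 548/12 = 2318*(1/334) - 548*1/12 = 1159/167 - 137/3 = -19402/501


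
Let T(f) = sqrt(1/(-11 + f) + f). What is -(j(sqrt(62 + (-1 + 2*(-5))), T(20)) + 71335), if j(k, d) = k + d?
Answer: -71335 - sqrt(51) - sqrt(181)/3 ≈ -71347.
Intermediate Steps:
T(f) = sqrt(f + 1/(-11 + f))
j(k, d) = d + k
-(j(sqrt(62 + (-1 + 2*(-5))), T(20)) + 71335) = -((sqrt((1 + 20*(-11 + 20))/(-11 + 20)) + sqrt(62 + (-1 + 2*(-5)))) + 71335) = -((sqrt((1 + 20*9)/9) + sqrt(62 + (-1 - 10))) + 71335) = -((sqrt((1 + 180)/9) + sqrt(62 - 11)) + 71335) = -((sqrt((1/9)*181) + sqrt(51)) + 71335) = -((sqrt(181/9) + sqrt(51)) + 71335) = -((sqrt(181)/3 + sqrt(51)) + 71335) = -((sqrt(51) + sqrt(181)/3) + 71335) = -(71335 + sqrt(51) + sqrt(181)/3) = -71335 - sqrt(51) - sqrt(181)/3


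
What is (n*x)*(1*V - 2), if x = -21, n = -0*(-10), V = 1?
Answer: 0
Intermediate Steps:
n = 0 (n = -1*0 = 0)
(n*x)*(1*V - 2) = (0*(-21))*(1*1 - 2) = 0*(1 - 2) = 0*(-1) = 0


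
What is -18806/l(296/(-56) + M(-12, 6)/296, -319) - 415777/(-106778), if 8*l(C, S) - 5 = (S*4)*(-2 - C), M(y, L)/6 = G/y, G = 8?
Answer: 4613515659415/116286260566 ≈ 39.674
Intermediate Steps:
M(y, L) = 48/y (M(y, L) = 6*(8/y) = 48/y)
l(C, S) = 5/8 + S*(-2 - C)/2 (l(C, S) = 5/8 + ((S*4)*(-2 - C))/8 = 5/8 + ((4*S)*(-2 - C))/8 = 5/8 + (4*S*(-2 - C))/8 = 5/8 + S*(-2 - C)/2)
-18806/l(296/(-56) + M(-12, 6)/296, -319) - 415777/(-106778) = -18806/(5/8 - 1*(-319) - 1/2*(296/(-56) + (48/(-12))/296)*(-319)) - 415777/(-106778) = -18806/(5/8 + 319 - 1/2*(296*(-1/56) + (48*(-1/12))*(1/296))*(-319)) - 415777*(-1/106778) = -18806/(5/8 + 319 - 1/2*(-37/7 - 4*1/296)*(-319)) + 415777/106778 = -18806/(5/8 + 319 - 1/2*(-37/7 - 1/74)*(-319)) + 415777/106778 = -18806/(5/8 + 319 - 1/2*(-2745/518)*(-319)) + 415777/106778 = -18806/(5/8 + 319 - 875655/1036) + 415777/106778 = -18806/(-1089047/2072) + 415777/106778 = -18806*(-2072/1089047) + 415777/106778 = 38966032/1089047 + 415777/106778 = 4613515659415/116286260566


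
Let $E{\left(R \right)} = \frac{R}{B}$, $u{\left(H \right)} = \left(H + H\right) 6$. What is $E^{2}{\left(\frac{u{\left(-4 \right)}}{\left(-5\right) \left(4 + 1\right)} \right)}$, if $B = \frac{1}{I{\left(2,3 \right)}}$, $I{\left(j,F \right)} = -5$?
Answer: $\frac{2304}{25} \approx 92.16$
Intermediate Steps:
$B = - \frac{1}{5}$ ($B = \frac{1}{-5} = - \frac{1}{5} \approx -0.2$)
$u{\left(H \right)} = 12 H$ ($u{\left(H \right)} = 2 H 6 = 12 H$)
$E{\left(R \right)} = - 5 R$ ($E{\left(R \right)} = \frac{R}{- \frac{1}{5}} = R \left(-5\right) = - 5 R$)
$E^{2}{\left(\frac{u{\left(-4 \right)}}{\left(-5\right) \left(4 + 1\right)} \right)} = \left(- 5 \frac{12 \left(-4\right)}{\left(-5\right) \left(4 + 1\right)}\right)^{2} = \left(- 5 \left(- \frac{48}{\left(-5\right) 5}\right)\right)^{2} = \left(- 5 \left(- \frac{48}{-25}\right)\right)^{2} = \left(- 5 \left(\left(-48\right) \left(- \frac{1}{25}\right)\right)\right)^{2} = \left(\left(-5\right) \frac{48}{25}\right)^{2} = \left(- \frac{48}{5}\right)^{2} = \frac{2304}{25}$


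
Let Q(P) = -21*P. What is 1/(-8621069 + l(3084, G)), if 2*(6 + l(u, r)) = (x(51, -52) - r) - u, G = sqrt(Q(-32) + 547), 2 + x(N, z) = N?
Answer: -17245185/148698202841503 + sqrt(1219)/148698202841503 ≈ -1.1597e-7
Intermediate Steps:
x(N, z) = -2 + N
G = sqrt(1219) (G = sqrt(-21*(-32) + 547) = sqrt(672 + 547) = sqrt(1219) ≈ 34.914)
l(u, r) = 37/2 - r/2 - u/2 (l(u, r) = -6 + (((-2 + 51) - r) - u)/2 = -6 + ((49 - r) - u)/2 = -6 + (49 - r - u)/2 = -6 + (49/2 - r/2 - u/2) = 37/2 - r/2 - u/2)
1/(-8621069 + l(3084, G)) = 1/(-8621069 + (37/2 - sqrt(1219)/2 - 1/2*3084)) = 1/(-8621069 + (37/2 - sqrt(1219)/2 - 1542)) = 1/(-8621069 + (-3047/2 - sqrt(1219)/2)) = 1/(-17245185/2 - sqrt(1219)/2)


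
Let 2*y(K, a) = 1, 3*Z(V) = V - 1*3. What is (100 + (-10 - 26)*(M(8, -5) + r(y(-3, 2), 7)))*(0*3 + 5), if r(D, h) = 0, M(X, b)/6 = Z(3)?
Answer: 500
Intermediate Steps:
Z(V) = -1 + V/3 (Z(V) = (V - 1*3)/3 = (V - 3)/3 = (-3 + V)/3 = -1 + V/3)
y(K, a) = 1/2 (y(K, a) = (1/2)*1 = 1/2)
M(X, b) = 0 (M(X, b) = 6*(-1 + (1/3)*3) = 6*(-1 + 1) = 6*0 = 0)
(100 + (-10 - 26)*(M(8, -5) + r(y(-3, 2), 7)))*(0*3 + 5) = (100 + (-10 - 26)*(0 + 0))*(0*3 + 5) = (100 - 36*0)*(0 + 5) = (100 + 0)*5 = 100*5 = 500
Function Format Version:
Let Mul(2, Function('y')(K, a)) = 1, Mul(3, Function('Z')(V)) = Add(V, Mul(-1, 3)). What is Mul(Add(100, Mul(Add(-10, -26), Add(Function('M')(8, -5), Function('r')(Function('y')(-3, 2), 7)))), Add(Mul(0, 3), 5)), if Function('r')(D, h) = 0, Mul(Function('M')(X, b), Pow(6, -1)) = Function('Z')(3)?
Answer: 500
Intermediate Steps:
Function('Z')(V) = Add(-1, Mul(Rational(1, 3), V)) (Function('Z')(V) = Mul(Rational(1, 3), Add(V, Mul(-1, 3))) = Mul(Rational(1, 3), Add(V, -3)) = Mul(Rational(1, 3), Add(-3, V)) = Add(-1, Mul(Rational(1, 3), V)))
Function('y')(K, a) = Rational(1, 2) (Function('y')(K, a) = Mul(Rational(1, 2), 1) = Rational(1, 2))
Function('M')(X, b) = 0 (Function('M')(X, b) = Mul(6, Add(-1, Mul(Rational(1, 3), 3))) = Mul(6, Add(-1, 1)) = Mul(6, 0) = 0)
Mul(Add(100, Mul(Add(-10, -26), Add(Function('M')(8, -5), Function('r')(Function('y')(-3, 2), 7)))), Add(Mul(0, 3), 5)) = Mul(Add(100, Mul(Add(-10, -26), Add(0, 0))), Add(Mul(0, 3), 5)) = Mul(Add(100, Mul(-36, 0)), Add(0, 5)) = Mul(Add(100, 0), 5) = Mul(100, 5) = 500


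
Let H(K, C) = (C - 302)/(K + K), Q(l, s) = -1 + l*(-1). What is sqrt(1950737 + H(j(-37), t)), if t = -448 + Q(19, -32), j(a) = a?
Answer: sqrt(2670573198)/37 ≈ 1396.7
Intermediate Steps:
Q(l, s) = -1 - l
t = -468 (t = -448 + (-1 - 1*19) = -448 + (-1 - 19) = -448 - 20 = -468)
H(K, C) = (-302 + C)/(2*K) (H(K, C) = (-302 + C)/((2*K)) = (-302 + C)*(1/(2*K)) = (-302 + C)/(2*K))
sqrt(1950737 + H(j(-37), t)) = sqrt(1950737 + (1/2)*(-302 - 468)/(-37)) = sqrt(1950737 + (1/2)*(-1/37)*(-770)) = sqrt(1950737 + 385/37) = sqrt(72177654/37) = sqrt(2670573198)/37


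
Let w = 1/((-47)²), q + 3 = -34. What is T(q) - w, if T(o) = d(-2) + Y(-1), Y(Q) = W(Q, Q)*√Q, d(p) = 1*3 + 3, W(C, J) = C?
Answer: 13253/2209 - I ≈ 5.9995 - 1.0*I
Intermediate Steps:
q = -37 (q = -3 - 34 = -37)
d(p) = 6 (d(p) = 3 + 3 = 6)
Y(Q) = Q^(3/2) (Y(Q) = Q*√Q = Q^(3/2))
w = 1/2209 ≈ 0.00045269
T(o) = 6 - I (T(o) = 6 + (-1)^(3/2) = 6 - I)
T(q) - w = (6 - I) - 1*1/2209 = (6 - I) - 1/2209 = 13253/2209 - I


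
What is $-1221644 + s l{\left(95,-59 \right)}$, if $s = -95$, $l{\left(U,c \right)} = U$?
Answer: $-1230669$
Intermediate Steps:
$-1221644 + s l{\left(95,-59 \right)} = -1221644 - 9025 = -1230669$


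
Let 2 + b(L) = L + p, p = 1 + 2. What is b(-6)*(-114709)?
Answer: 573545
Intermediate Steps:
p = 3
b(L) = 1 + L (b(L) = -2 + (L + 3) = -2 + (3 + L) = 1 + L)
b(-6)*(-114709) = (1 - 6)*(-114709) = -5*(-114709) = 573545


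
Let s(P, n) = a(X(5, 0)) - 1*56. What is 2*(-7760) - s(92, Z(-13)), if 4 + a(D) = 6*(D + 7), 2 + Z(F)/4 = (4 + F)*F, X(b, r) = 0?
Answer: -15502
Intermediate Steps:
Z(F) = -8 + 4*F*(4 + F) (Z(F) = -8 + 4*((4 + F)*F) = -8 + 4*(F*(4 + F)) = -8 + 4*F*(4 + F))
a(D) = 38 + 6*D (a(D) = -4 + 6*(D + 7) = -4 + 6*(7 + D) = -4 + (42 + 6*D) = 38 + 6*D)
s(P, n) = -18 (s(P, n) = (38 + 6*0) - 1*56 = (38 + 0) - 56 = 38 - 56 = -18)
2*(-7760) - s(92, Z(-13)) = 2*(-7760) - 1*(-18) = -15520 + 18 = -15502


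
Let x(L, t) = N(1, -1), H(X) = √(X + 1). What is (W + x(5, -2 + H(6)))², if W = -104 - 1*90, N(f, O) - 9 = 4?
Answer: 32761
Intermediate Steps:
N(f, O) = 13 (N(f, O) = 9 + 4 = 13)
H(X) = √(1 + X)
W = -194 (W = -104 - 90 = -194)
x(L, t) = 13
(W + x(5, -2 + H(6)))² = (-194 + 13)² = (-181)² = 32761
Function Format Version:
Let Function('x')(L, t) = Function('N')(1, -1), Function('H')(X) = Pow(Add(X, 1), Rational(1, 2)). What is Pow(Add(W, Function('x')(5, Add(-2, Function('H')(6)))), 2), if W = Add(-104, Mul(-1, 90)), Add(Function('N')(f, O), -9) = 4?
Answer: 32761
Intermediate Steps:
Function('N')(f, O) = 13 (Function('N')(f, O) = Add(9, 4) = 13)
Function('H')(X) = Pow(Add(1, X), Rational(1, 2))
W = -194 (W = Add(-104, -90) = -194)
Function('x')(L, t) = 13
Pow(Add(W, Function('x')(5, Add(-2, Function('H')(6)))), 2) = Pow(Add(-194, 13), 2) = Pow(-181, 2) = 32761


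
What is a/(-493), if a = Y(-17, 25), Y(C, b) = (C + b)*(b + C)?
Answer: -64/493 ≈ -0.12982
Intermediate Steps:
Y(C, b) = (C + b)² (Y(C, b) = (C + b)*(C + b) = (C + b)²)
a = 64 (a = (-17 + 25)² = 8² = 64)
a/(-493) = 64/(-493) = 64*(-1/493) = -64/493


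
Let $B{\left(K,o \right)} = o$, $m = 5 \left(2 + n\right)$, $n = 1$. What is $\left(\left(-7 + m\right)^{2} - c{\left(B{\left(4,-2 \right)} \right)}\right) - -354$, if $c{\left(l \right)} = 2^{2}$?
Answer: $414$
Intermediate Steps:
$m = 15$ ($m = 5 \left(2 + 1\right) = 5 \cdot 3 = 15$)
$c{\left(l \right)} = 4$
$\left(\left(-7 + m\right)^{2} - c{\left(B{\left(4,-2 \right)} \right)}\right) - -354 = \left(\left(-7 + 15\right)^{2} - 4\right) - -354 = \left(8^{2} - 4\right) + 354 = \left(64 - 4\right) + 354 = 60 + 354 = 414$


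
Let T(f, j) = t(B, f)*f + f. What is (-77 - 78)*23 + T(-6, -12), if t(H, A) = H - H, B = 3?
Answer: -3571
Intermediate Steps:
t(H, A) = 0
T(f, j) = f (T(f, j) = 0*f + f = 0 + f = f)
(-77 - 78)*23 + T(-6, -12) = (-77 - 78)*23 - 6 = -155*23 - 6 = -3565 - 6 = -3571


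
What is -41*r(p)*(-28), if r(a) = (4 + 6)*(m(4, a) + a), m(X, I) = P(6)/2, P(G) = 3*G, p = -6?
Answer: 34440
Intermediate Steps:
m(X, I) = 9 (m(X, I) = (3*6)/2 = 18*(1/2) = 9)
r(a) = 90 + 10*a (r(a) = (4 + 6)*(9 + a) = 10*(9 + a) = 90 + 10*a)
-41*r(p)*(-28) = -41*(90 + 10*(-6))*(-28) = -41*(90 - 60)*(-28) = -41*30*(-28) = -1230*(-28) = 34440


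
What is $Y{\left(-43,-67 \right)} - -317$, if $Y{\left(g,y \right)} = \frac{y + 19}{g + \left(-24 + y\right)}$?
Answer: $\frac{21263}{67} \approx 317.36$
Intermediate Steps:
$Y{\left(g,y \right)} = \frac{19 + y}{-24 + g + y}$
$Y{\left(-43,-67 \right)} - -317 = \frac{19 - 67}{-24 - 43 - 67} - -317 = \frac{1}{-134} \left(-48\right) + 317 = \left(- \frac{1}{134}\right) \left(-48\right) + 317 = \frac{24}{67} + 317 = \frac{21263}{67}$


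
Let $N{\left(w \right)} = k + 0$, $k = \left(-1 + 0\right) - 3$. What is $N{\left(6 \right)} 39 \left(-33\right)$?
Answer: $5148$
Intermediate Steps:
$k = -4$ ($k = -1 - 3 = -4$)
$N{\left(w \right)} = -4$ ($N{\left(w \right)} = -4 + 0 = -4$)
$N{\left(6 \right)} 39 \left(-33\right) = \left(-4\right) 39 \left(-33\right) = \left(-156\right) \left(-33\right) = 5148$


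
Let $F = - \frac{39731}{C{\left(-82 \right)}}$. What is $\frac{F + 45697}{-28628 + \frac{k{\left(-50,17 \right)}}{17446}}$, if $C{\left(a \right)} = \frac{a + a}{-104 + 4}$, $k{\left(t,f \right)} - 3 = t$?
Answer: $- \frac{15357748692}{20477209535} \approx -0.74999$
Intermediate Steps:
$k{\left(t,f \right)} = 3 + t$
$C{\left(a \right)} = - \frac{a}{50}$ ($C{\left(a \right)} = \frac{2 a}{-100} = 2 a \left(- \frac{1}{100}\right) = - \frac{a}{50}$)
$F = - \frac{993275}{41}$ ($F = - \frac{39731}{\left(- \frac{1}{50}\right) \left(-82\right)} = - \frac{39731}{\frac{41}{25}} = \left(-39731\right) \frac{25}{41} = - \frac{993275}{41} \approx -24226.0$)
$\frac{F + 45697}{-28628 + \frac{k{\left(-50,17 \right)}}{17446}} = \frac{- \frac{993275}{41} + 45697}{-28628 + \frac{3 - 50}{17446}} = \frac{880302}{41 \left(-28628 - \frac{47}{17446}\right)} = \frac{880302}{41 \left(- \frac{499444135}{17446}\right)} = \frac{880302}{41} \left(- \frac{17446}{499444135}\right) = - \frac{15357748692}{20477209535}$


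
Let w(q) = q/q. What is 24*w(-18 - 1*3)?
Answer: 24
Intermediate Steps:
w(q) = 1
24*w(-18 - 1*3) = 24*1 = 24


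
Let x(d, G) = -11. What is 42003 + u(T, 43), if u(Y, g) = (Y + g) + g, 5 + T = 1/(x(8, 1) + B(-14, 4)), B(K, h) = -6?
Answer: 715427/17 ≈ 42084.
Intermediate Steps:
T = -86/17 (T = -5 + 1/(-11 - 6) = -5 + 1/(-17) = -5 - 1/17 = -86/17 ≈ -5.0588)
u(Y, g) = Y + 2*g
42003 + u(T, 43) = 42003 + (-86/17 + 2*43) = 42003 + (-86/17 + 86) = 42003 + 1376/17 = 715427/17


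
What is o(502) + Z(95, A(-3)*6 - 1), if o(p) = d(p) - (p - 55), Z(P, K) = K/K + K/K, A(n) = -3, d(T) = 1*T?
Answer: 57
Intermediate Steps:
d(T) = T
Z(P, K) = 2 (Z(P, K) = 1 + 1 = 2)
o(p) = 55 (o(p) = p - (p - 55) = p - (-55 + p) = p + (55 - p) = 55)
o(502) + Z(95, A(-3)*6 - 1) = 55 + 2 = 57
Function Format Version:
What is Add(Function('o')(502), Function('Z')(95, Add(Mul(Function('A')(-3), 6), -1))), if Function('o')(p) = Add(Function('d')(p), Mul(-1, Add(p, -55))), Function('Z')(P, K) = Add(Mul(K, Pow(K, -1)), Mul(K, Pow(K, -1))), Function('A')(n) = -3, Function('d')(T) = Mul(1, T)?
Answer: 57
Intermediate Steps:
Function('d')(T) = T
Function('Z')(P, K) = 2 (Function('Z')(P, K) = Add(1, 1) = 2)
Function('o')(p) = 55 (Function('o')(p) = Add(p, Mul(-1, Add(p, -55))) = Add(p, Mul(-1, Add(-55, p))) = Add(p, Add(55, Mul(-1, p))) = 55)
Add(Function('o')(502), Function('Z')(95, Add(Mul(Function('A')(-3), 6), -1))) = Add(55, 2) = 57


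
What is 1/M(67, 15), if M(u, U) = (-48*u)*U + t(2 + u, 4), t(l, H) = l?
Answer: -1/48171 ≈ -2.0759e-5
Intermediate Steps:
M(u, U) = 2 + u - 48*U*u (M(u, U) = (-48*u)*U + (2 + u) = -48*U*u + (2 + u) = 2 + u - 48*U*u)
1/M(67, 15) = 1/(2 + 67 - 48*15*67) = 1/(2 + 67 - 48240) = 1/(-48171) = -1/48171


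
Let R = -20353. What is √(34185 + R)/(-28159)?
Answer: -2*√3458/28159 ≈ -0.0041766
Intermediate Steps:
√(34185 + R)/(-28159) = √(34185 - 20353)/(-28159) = √13832*(-1/28159) = (2*√3458)*(-1/28159) = -2*√3458/28159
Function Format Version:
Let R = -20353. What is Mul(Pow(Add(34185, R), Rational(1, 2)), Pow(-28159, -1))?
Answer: Mul(Rational(-2, 28159), Pow(3458, Rational(1, 2))) ≈ -0.0041766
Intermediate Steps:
Mul(Pow(Add(34185, R), Rational(1, 2)), Pow(-28159, -1)) = Mul(Pow(Add(34185, -20353), Rational(1, 2)), Pow(-28159, -1)) = Mul(Pow(13832, Rational(1, 2)), Rational(-1, 28159)) = Mul(Mul(2, Pow(3458, Rational(1, 2))), Rational(-1, 28159)) = Mul(Rational(-2, 28159), Pow(3458, Rational(1, 2)))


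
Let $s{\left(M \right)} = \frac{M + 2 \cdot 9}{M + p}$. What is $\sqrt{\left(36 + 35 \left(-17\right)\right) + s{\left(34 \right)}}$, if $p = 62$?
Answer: $\frac{i \sqrt{80418}}{12} \approx 23.632 i$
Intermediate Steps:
$s{\left(M \right)} = \frac{18 + M}{62 + M}$ ($s{\left(M \right)} = \frac{M + 2 \cdot 9}{M + 62} = \frac{M + 18}{62 + M} = \frac{18 + M}{62 + M}$)
$\sqrt{\left(36 + 35 \left(-17\right)\right) + s{\left(34 \right)}} = \sqrt{\left(36 + 35 \left(-17\right)\right) + \frac{18 + 34}{62 + 34}} = \sqrt{\left(36 - 595\right) + \frac{1}{96} \cdot 52} = \sqrt{-559 + \frac{1}{96} \cdot 52} = \sqrt{-559 + \frac{13}{24}} = \sqrt{- \frac{13403}{24}} = \frac{i \sqrt{80418}}{12}$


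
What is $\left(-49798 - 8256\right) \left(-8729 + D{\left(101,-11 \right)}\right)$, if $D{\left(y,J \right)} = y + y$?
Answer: $495026458$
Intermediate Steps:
$D{\left(y,J \right)} = 2 y$
$\left(-49798 - 8256\right) \left(-8729 + D{\left(101,-11 \right)}\right) = \left(-49798 - 8256\right) \left(-8729 + 2 \cdot 101\right) = - 58054 \left(-8729 + 202\right) = \left(-58054\right) \left(-8527\right) = 495026458$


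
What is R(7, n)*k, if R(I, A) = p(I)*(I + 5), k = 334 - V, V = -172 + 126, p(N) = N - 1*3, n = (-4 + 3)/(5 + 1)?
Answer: 18240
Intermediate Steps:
n = -1/6 ≈ -0.16667
p(N) = -3 + N (p(N) = N - 3 = -3 + N)
V = -46
k = 380 (k = 334 - 1*(-46) = 334 + 46 = 380)
R(I, A) = (-3 + I)*(5 + I) (R(I, A) = (-3 + I)*(I + 5) = (-3 + I)*(5 + I))
R(7, n)*k = ((-3 + 7)*(5 + 7))*380 = (4*12)*380 = 48*380 = 18240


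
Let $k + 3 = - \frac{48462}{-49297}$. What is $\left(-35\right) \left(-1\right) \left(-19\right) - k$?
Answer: $- \frac{32683076}{49297} \approx -662.98$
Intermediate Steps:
$k = - \frac{99429}{49297}$ ($k = -3 - \frac{48462}{-49297} = -3 - - \frac{48462}{49297} = -3 + \frac{48462}{49297} = - \frac{99429}{49297} \approx -2.0169$)
$\left(-35\right) \left(-1\right) \left(-19\right) - k = \left(-35\right) \left(-1\right) \left(-19\right) - - \frac{99429}{49297} = 35 \left(-19\right) + \frac{99429}{49297} = -665 + \frac{99429}{49297} = - \frac{32683076}{49297}$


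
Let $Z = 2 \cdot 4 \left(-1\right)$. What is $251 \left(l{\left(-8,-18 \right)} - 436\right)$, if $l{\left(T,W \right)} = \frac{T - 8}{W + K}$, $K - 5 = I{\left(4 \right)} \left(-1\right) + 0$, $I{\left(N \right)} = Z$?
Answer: $- \frac{543164}{5} \approx -1.0863 \cdot 10^{5}$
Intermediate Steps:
$Z = -8$ ($Z = 8 \left(-1\right) = -8$)
$I{\left(N \right)} = -8$
$K = 13$ ($K = 5 + \left(\left(-8\right) \left(-1\right) + 0\right) = 5 + \left(8 + 0\right) = 5 + 8 = 13$)
$l{\left(T,W \right)} = \frac{-8 + T}{13 + W}$ ($l{\left(T,W \right)} = \frac{T - 8}{W + 13} = \frac{-8 + T}{13 + W}$)
$251 \left(l{\left(-8,-18 \right)} - 436\right) = 251 \left(\frac{-8 - 8}{13 - 18} - 436\right) = 251 \left(\frac{1}{-5} \left(-16\right) - 436\right) = 251 \left(\left(- \frac{1}{5}\right) \left(-16\right) - 436\right) = 251 \left(\frac{16}{5} - 436\right) = 251 \left(- \frac{2164}{5}\right) = - \frac{543164}{5}$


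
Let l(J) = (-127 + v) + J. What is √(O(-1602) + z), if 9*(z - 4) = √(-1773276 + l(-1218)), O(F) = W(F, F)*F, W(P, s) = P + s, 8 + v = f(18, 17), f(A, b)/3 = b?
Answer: √(46195308 + I*√1774578)/3 ≈ 2265.6 + 0.032666*I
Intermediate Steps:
f(A, b) = 3*b
v = 43 (v = -8 + 3*17 = -8 + 51 = 43)
l(J) = -84 + J (l(J) = (-127 + 43) + J = -84 + J)
O(F) = 2*F² (O(F) = (F + F)*F = (2*F)*F = 2*F²)
z = 4 + I*√1774578/9 (z = 4 + √(-1773276 + (-84 - 1218))/9 = 4 + √(-1773276 - 1302)/9 = 4 + √(-1774578)/9 = 4 + (I*√1774578)/9 = 4 + I*√1774578/9 ≈ 4.0 + 148.01*I)
√(O(-1602) + z) = √(2*(-1602)² + (4 + I*√1774578/9)) = √(2*2566404 + (4 + I*√1774578/9)) = √(5132808 + (4 + I*√1774578/9)) = √(5132812 + I*√1774578/9)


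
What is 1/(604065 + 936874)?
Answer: 1/1540939 ≈ 6.4896e-7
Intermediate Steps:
1/(604065 + 936874) = 1/1540939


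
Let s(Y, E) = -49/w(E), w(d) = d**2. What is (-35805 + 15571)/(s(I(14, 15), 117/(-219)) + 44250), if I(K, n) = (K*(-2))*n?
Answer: -30775914/67043129 ≈ -0.45905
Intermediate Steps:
I(K, n) = -2*K*n (I(K, n) = (-2*K)*n = -2*K*n)
s(Y, E) = -49/E**2
(-35805 + 15571)/(s(I(14, 15), 117/(-219)) + 44250) = (-35805 + 15571)/(-49/(117/(-219))**2 + 44250) = -20234/(-49/(117*(-1/219))**2 + 44250) = -20234/(-49/(-39/73)**2 + 44250) = -20234/(-49*5329/1521 + 44250) = -20234/(-261121/1521 + 44250) = -20234/67043129/1521 = -20234*1521/67043129 = -30775914/67043129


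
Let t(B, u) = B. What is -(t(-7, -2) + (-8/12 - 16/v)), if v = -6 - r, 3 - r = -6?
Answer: 33/5 ≈ 6.6000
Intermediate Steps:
r = 9 (r = 3 - 1*(-6) = 3 + 6 = 9)
v = -15 (v = -6 - 1*9 = -6 - 9 = -15)
-(t(-7, -2) + (-8/12 - 16/v)) = -(-7 + (-8/12 - 16/(-15))) = -(-7 + (-8*1/12 - 16*(-1/15))) = -(-7 + (-2/3 + 16/15)) = -(-7 + 2/5) = -1*(-33/5) = 33/5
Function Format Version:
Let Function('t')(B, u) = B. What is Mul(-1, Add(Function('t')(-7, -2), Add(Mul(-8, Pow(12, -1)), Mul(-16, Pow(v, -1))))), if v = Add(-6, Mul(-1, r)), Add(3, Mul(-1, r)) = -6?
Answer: Rational(33, 5) ≈ 6.6000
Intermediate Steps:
r = 9 (r = Add(3, Mul(-1, -6)) = Add(3, 6) = 9)
v = -15 (v = Add(-6, Mul(-1, 9)) = Add(-6, -9) = -15)
Mul(-1, Add(Function('t')(-7, -2), Add(Mul(-8, Pow(12, -1)), Mul(-16, Pow(v, -1))))) = Mul(-1, Add(-7, Add(Mul(-8, Pow(12, -1)), Mul(-16, Pow(-15, -1))))) = Mul(-1, Add(-7, Add(Mul(-8, Rational(1, 12)), Mul(-16, Rational(-1, 15))))) = Mul(-1, Add(-7, Add(Rational(-2, 3), Rational(16, 15)))) = Mul(-1, Add(-7, Rational(2, 5))) = Mul(-1, Rational(-33, 5)) = Rational(33, 5)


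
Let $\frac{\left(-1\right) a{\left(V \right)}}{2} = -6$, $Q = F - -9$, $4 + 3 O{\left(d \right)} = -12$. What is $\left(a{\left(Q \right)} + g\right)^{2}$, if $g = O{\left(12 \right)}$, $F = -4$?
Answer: $\frac{400}{9} \approx 44.444$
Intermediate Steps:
$O{\left(d \right)} = - \frac{16}{3}$ ($O{\left(d \right)} = - \frac{4}{3} + \frac{1}{3} \left(-12\right) = - \frac{4}{3} - 4 = - \frac{16}{3}$)
$Q = 5$ ($Q = -4 - -9 = -4 + 9 = 5$)
$a{\left(V \right)} = 12$ ($a{\left(V \right)} = \left(-2\right) \left(-6\right) = 12$)
$g = - \frac{16}{3} \approx -5.3333$
$\left(a{\left(Q \right)} + g\right)^{2} = \left(12 - \frac{16}{3}\right)^{2} = \left(\frac{20}{3}\right)^{2} = \frac{400}{9}$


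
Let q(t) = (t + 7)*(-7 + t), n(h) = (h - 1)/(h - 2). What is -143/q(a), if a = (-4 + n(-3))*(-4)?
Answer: -325/261 ≈ -1.2452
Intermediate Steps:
n(h) = (-1 + h)/(-2 + h)
a = 64/5 (a = (-4 + (-1 - 3)/(-2 - 3))*(-4) = (-4 - 4/(-5))*(-4) = (-4 - ⅕*(-4))*(-4) = (-4 + ⅘)*(-4) = -16/5*(-4) = 64/5 ≈ 12.800)
q(t) = (-7 + t)*(7 + t) (q(t) = (7 + t)*(-7 + t) = (-7 + t)*(7 + t))
-143/q(a) = -143/(-49 + (64/5)²) = -143/(-49 + 4096/25) = -143/2871/25 = -143*25/2871 = -325/261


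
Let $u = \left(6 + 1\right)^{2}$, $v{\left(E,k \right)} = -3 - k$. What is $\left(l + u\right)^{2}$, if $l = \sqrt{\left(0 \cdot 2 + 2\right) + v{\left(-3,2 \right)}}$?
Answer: $\left(49 + i \sqrt{3}\right)^{2} \approx 2398.0 + 169.74 i$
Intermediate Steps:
$l = i \sqrt{3}$ ($l = \sqrt{\left(0 \cdot 2 + 2\right) - 5} = \sqrt{\left(0 + 2\right) - 5} = \sqrt{2 - 5} = \sqrt{-3} = i \sqrt{3} \approx 1.732 i$)
$u = 49$ ($u = 7^{2} = 49$)
$\left(l + u\right)^{2} = \left(i \sqrt{3} + 49\right)^{2} = \left(49 + i \sqrt{3}\right)^{2}$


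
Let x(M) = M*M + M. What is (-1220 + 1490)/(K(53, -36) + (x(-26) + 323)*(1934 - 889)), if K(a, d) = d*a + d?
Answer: 270/1014841 ≈ 0.00026605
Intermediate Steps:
K(a, d) = d + a*d (K(a, d) = a*d + d = d + a*d)
x(M) = M + M**2 (x(M) = M**2 + M = M + M**2)
(-1220 + 1490)/(K(53, -36) + (x(-26) + 323)*(1934 - 889)) = (-1220 + 1490)/(-36*(1 + 53) + (-26*(1 - 26) + 323)*(1934 - 889)) = 270/(-36*54 + (-26*(-25) + 323)*1045) = 270/(-1944 + (650 + 323)*1045) = 270/(-1944 + 973*1045) = 270/(-1944 + 1016785) = 270/1014841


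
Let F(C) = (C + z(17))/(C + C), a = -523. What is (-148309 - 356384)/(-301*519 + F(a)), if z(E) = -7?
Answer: 263954439/81702272 ≈ 3.2307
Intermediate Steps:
F(C) = (-7 + C)/(2*C) (F(C) = (C - 7)/(C + C) = (-7 + C)/((2*C)) = (-7 + C)*(1/(2*C)) = (-7 + C)/(2*C))
(-148309 - 356384)/(-301*519 + F(a)) = (-148309 - 356384)/(-301*519 + (½)*(-7 - 523)/(-523)) = -504693/(-156219 + (½)*(-1/523)*(-530)) = -504693/(-156219 + 265/523) = -504693/(-81702272/523) = -504693*(-523/81702272) = 263954439/81702272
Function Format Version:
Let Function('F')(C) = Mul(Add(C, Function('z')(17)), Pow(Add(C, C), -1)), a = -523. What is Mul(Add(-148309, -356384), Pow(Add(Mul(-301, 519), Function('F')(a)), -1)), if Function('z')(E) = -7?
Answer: Rational(263954439, 81702272) ≈ 3.2307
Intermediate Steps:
Function('F')(C) = Mul(Rational(1, 2), Pow(C, -1), Add(-7, C)) (Function('F')(C) = Mul(Add(C, -7), Pow(Add(C, C), -1)) = Mul(Add(-7, C), Pow(Mul(2, C), -1)) = Mul(Add(-7, C), Mul(Rational(1, 2), Pow(C, -1))) = Mul(Rational(1, 2), Pow(C, -1), Add(-7, C)))
Mul(Add(-148309, -356384), Pow(Add(Mul(-301, 519), Function('F')(a)), -1)) = Mul(Add(-148309, -356384), Pow(Add(Mul(-301, 519), Mul(Rational(1, 2), Pow(-523, -1), Add(-7, -523))), -1)) = Mul(-504693, Pow(Add(-156219, Mul(Rational(1, 2), Rational(-1, 523), -530)), -1)) = Mul(-504693, Pow(Add(-156219, Rational(265, 523)), -1)) = Mul(-504693, Pow(Rational(-81702272, 523), -1)) = Mul(-504693, Rational(-523, 81702272)) = Rational(263954439, 81702272)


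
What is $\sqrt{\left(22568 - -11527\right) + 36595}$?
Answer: $\sqrt{70690} \approx 265.88$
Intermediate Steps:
$\sqrt{\left(22568 - -11527\right) + 36595} = \sqrt{\left(22568 + 11527\right) + 36595} = \sqrt{34095 + 36595} = \sqrt{70690}$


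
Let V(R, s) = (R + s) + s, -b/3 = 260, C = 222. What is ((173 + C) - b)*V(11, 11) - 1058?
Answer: 37717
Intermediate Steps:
b = -780 (b = -3*260 = -780)
V(R, s) = R + 2*s
((173 + C) - b)*V(11, 11) - 1058 = ((173 + 222) - 1*(-780))*(11 + 2*11) - 1058 = (395 + 780)*(11 + 22) - 1058 = 1175*33 - 1058 = 38775 - 1058 = 37717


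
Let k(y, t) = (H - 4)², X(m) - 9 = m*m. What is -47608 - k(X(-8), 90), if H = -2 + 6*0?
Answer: -47644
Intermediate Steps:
H = -2 (H = -2 + 0 = -2)
X(m) = 9 + m² (X(m) = 9 + m*m = 9 + m²)
k(y, t) = 36 (k(y, t) = (-2 - 4)² = (-6)² = 36)
-47608 - k(X(-8), 90) = -47608 - 1*36 = -47608 - 36 = -47644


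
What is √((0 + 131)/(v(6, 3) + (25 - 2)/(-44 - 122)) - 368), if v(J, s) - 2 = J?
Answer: I*√66481630/435 ≈ 18.744*I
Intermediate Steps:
v(J, s) = 2 + J
√((0 + 131)/(v(6, 3) + (25 - 2)/(-44 - 122)) - 368) = √((0 + 131)/((2 + 6) + (25 - 2)/(-44 - 122)) - 368) = √(131/(8 + 23/(-166)) - 368) = √(131/(8 + 23*(-1/166)) - 368) = √(131/(8 - 23/166) - 368) = √(131/(1305/166) - 368) = √(131*(166/1305) - 368) = √(21746/1305 - 368) = √(-458494/1305) = I*√66481630/435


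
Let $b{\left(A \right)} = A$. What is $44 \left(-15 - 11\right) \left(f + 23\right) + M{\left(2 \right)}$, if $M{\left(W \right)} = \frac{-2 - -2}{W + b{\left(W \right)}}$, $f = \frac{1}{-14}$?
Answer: $- \frac{183612}{7} \approx -26230.0$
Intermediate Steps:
$f = - \frac{1}{14} \approx -0.071429$
$M{\left(W \right)} = 0$ ($M{\left(W \right)} = \frac{-2 - -2}{W + W} = \frac{-2 + 2}{2 W} = 0 \frac{1}{2 W} = 0$)
$44 \left(-15 - 11\right) \left(f + 23\right) + M{\left(2 \right)} = 44 \left(-15 - 11\right) \left(- \frac{1}{14} + 23\right) + 0 = 44 \left(\left(-26\right) \frac{321}{14}\right) + 0 = 44 \left(- \frac{4173}{7}\right) + 0 = - \frac{183612}{7} + 0 = - \frac{183612}{7}$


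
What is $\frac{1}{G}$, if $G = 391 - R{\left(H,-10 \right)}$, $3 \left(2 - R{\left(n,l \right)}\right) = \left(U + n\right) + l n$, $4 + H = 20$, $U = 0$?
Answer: $\frac{1}{341} \approx 0.0029326$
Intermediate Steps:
$H = 16$ ($H = -4 + 20 = 16$)
$R{\left(n,l \right)} = 2 - \frac{n}{3} - \frac{l n}{3}$ ($R{\left(n,l \right)} = 2 - \frac{\left(0 + n\right) + l n}{3} = 2 - \frac{n + l n}{3} = 2 - \left(\frac{n}{3} + \frac{l n}{3}\right) = 2 - \frac{n}{3} - \frac{l n}{3}$)
$G = 341$ ($G = 391 - \left(2 - \frac{16}{3} - \left(- \frac{10}{3}\right) 16\right) = 391 - \left(2 - \frac{16}{3} + \frac{160}{3}\right) = 391 - 50 = 341$)
$\frac{1}{G} = \frac{1}{341}$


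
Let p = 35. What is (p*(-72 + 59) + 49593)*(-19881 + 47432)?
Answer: 1353801038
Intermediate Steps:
(p*(-72 + 59) + 49593)*(-19881 + 47432) = (35*(-72 + 59) + 49593)*(-19881 + 47432) = (35*(-13) + 49593)*27551 = (-455 + 49593)*27551 = 49138*27551 = 1353801038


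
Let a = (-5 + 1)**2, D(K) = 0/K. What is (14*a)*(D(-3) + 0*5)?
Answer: 0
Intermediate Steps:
D(K) = 0
a = 16 (a = (-4)**2 = 16)
(14*a)*(D(-3) + 0*5) = (14*16)*(0 + 0*5) = 224*(0 + 0) = 224*0 = 0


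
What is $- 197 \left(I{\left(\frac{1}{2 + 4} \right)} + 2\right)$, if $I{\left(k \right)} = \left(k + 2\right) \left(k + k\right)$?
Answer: $- \frac{9653}{18} \approx -536.28$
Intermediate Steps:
$I{\left(k \right)} = 2 k \left(2 + k\right)$ ($I{\left(k \right)} = \left(2 + k\right) 2 k = 2 k \left(2 + k\right)$)
$- 197 \left(I{\left(\frac{1}{2 + 4} \right)} + 2\right) = - 197 \left(\frac{2 \left(2 + \frac{1}{2 + 4}\right)}{2 + 4} + 2\right) = - 197 \left(\frac{2 \left(2 + \frac{1}{6}\right)}{6} + 2\right) = - 197 \left(2 \cdot \frac{1}{6} \left(2 + \frac{1}{6}\right) + 2\right) = - 197 \left(2 \cdot \frac{1}{6} \cdot \frac{13}{6} + 2\right) = - 197 \left(\frac{13}{18} + 2\right) = \left(-197\right) \frac{49}{18} = - \frac{9653}{18}$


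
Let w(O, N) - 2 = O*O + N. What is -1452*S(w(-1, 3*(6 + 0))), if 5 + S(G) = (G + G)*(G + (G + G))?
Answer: -3834732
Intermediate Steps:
w(O, N) = 2 + N + O² (w(O, N) = 2 + (O*O + N) = 2 + (O² + N) = 2 + (N + O²) = 2 + N + O²)
S(G) = -5 + 6*G² (S(G) = -5 + (G + G)*(G + (G + G)) = -5 + (2*G)*(G + 2*G) = -5 + (2*G)*(3*G) = -5 + 6*G²)
-1452*S(w(-1, 3*(6 + 0))) = -1452*(-5 + 6*(2 + 3*(6 + 0) + (-1)²)²) = -1452*(-5 + 6*(2 + 3*6 + 1)²) = -1452*(-5 + 6*(2 + 18 + 1)²) = -1452*(-5 + 6*21²) = -1452*(-5 + 6*441) = -1452*(-5 + 2646) = -1452*2641 = -3834732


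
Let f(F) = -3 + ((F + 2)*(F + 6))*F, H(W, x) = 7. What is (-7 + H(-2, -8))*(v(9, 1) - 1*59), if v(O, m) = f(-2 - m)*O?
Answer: 0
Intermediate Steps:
f(F) = -3 + F*(2 + F)*(6 + F) (f(F) = -3 + ((2 + F)*(6 + F))*F = -3 + F*(2 + F)*(6 + F))
v(O, m) = O*(-27 + (-2 - m)³ - 12*m + 8*(-2 - m)²) (v(O, m) = (-3 + (-2 - m)³ + 8*(-2 - m)² + 12*(-2 - m))*O = (-3 + (-2 - m)³ + 8*(-2 - m)² + (-24 - 12*m))*O = (-27 + (-2 - m)³ - 12*m + 8*(-2 - m)²)*O = O*(-27 + (-2 - m)³ - 12*m + 8*(-2 - m)²))
(-7 + H(-2, -8))*(v(9, 1) - 1*59) = (-7 + 7)*(9*(-3 - 1*1³ + 2*1² + 8*1) - 1*59) = 0*(9*(-3 - 1*1 + 2*1 + 8) - 59) = 0*(9*(-3 - 1 + 2 + 8) - 59) = 0*(9*6 - 59) = 0*(54 - 59) = 0*(-5) = 0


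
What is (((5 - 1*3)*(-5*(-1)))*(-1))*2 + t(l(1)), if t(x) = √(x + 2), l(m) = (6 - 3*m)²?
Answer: -20 + √11 ≈ -16.683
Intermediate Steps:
t(x) = √(2 + x)
(((5 - 1*3)*(-5*(-1)))*(-1))*2 + t(l(1)) = (((5 - 1*3)*(-5*(-1)))*(-1))*2 + √(2 + 9*(-2 + 1)²) = (((5 - 3)*5)*(-1))*2 + √(2 + 9*(-1)²) = ((2*5)*(-1))*2 + √(2 + 9*1) = (10*(-1))*2 + √(2 + 9) = -10*2 + √11 = -20 + √11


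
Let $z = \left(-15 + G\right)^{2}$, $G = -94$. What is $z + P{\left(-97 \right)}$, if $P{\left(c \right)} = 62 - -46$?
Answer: $11989$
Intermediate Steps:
$P{\left(c \right)} = 108$ ($P{\left(c \right)} = 62 + 46 = 108$)
$z = 11881$ ($z = \left(-15 - 94\right)^{2} = \left(-109\right)^{2} = 11881$)
$z + P{\left(-97 \right)} = 11881 + 108 = 11989$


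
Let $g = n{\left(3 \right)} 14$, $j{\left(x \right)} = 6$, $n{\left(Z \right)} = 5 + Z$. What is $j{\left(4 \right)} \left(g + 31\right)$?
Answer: $858$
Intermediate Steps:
$g = 112$ ($g = \left(5 + 3\right) 14 = 8 \cdot 14 = 112$)
$j{\left(4 \right)} \left(g + 31\right) = 6 \left(112 + 31\right) = 6 \cdot 143 = 858$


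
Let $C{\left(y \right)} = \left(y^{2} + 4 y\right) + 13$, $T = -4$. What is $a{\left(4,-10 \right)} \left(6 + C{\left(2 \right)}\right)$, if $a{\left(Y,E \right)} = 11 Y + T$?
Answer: $1240$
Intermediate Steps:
$a{\left(Y,E \right)} = -4 + 11 Y$ ($a{\left(Y,E \right)} = 11 Y - 4 = -4 + 11 Y$)
$C{\left(y \right)} = 13 + y^{2} + 4 y$
$a{\left(4,-10 \right)} \left(6 + C{\left(2 \right)}\right) = \left(-4 + 11 \cdot 4\right) \left(6 + \left(13 + 2^{2} + 4 \cdot 2\right)\right) = \left(-4 + 44\right) \left(6 + \left(13 + 4 + 8\right)\right) = 40 \left(6 + 25\right) = 40 \cdot 31 = 1240$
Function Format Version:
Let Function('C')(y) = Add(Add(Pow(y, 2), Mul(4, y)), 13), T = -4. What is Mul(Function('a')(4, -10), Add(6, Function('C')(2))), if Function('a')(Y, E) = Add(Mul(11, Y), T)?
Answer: 1240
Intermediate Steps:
Function('a')(Y, E) = Add(-4, Mul(11, Y)) (Function('a')(Y, E) = Add(Mul(11, Y), -4) = Add(-4, Mul(11, Y)))
Function('C')(y) = Add(13, Pow(y, 2), Mul(4, y))
Mul(Function('a')(4, -10), Add(6, Function('C')(2))) = Mul(Add(-4, Mul(11, 4)), Add(6, Add(13, Pow(2, 2), Mul(4, 2)))) = Mul(Add(-4, 44), Add(6, Add(13, 4, 8))) = Mul(40, Add(6, 25)) = Mul(40, 31) = 1240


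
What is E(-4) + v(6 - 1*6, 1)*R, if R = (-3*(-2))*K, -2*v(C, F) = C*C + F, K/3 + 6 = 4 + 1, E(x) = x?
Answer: 5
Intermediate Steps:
K = -3 (K = -18 + 3*(4 + 1) = -18 + 3*5 = -18 + 15 = -3)
v(C, F) = -F/2 - C²/2 (v(C, F) = -(C*C + F)/2 = -(C² + F)/2 = -(F + C²)/2 = -F/2 - C²/2)
R = -18 (R = -3*(-2)*(-3) = 6*(-3) = -18)
E(-4) + v(6 - 1*6, 1)*R = -4 + (-½*1 - (6 - 1*6)²/2)*(-18) = -4 + (-½ - (6 - 6)²/2)*(-18) = -4 + (-½ - ½*0²)*(-18) = -4 + (-½ - ½*0)*(-18) = -4 + (-½ + 0)*(-18) = -4 - ½*(-18) = -4 + 9 = 5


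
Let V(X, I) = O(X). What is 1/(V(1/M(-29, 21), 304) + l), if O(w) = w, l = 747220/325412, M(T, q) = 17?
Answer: 1383001/3257038 ≈ 0.42462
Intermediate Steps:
l = 186805/81353 (l = 747220*(1/325412) = 186805/81353 ≈ 2.2962)
V(X, I) = X
1/(V(1/M(-29, 21), 304) + l) = 1/(1/17 + 186805/81353) = 1/(3257038/1383001) = 1383001/3257038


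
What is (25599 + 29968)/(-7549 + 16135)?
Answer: 55567/8586 ≈ 6.4718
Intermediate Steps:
(25599 + 29968)/(-7549 + 16135) = 55567/8586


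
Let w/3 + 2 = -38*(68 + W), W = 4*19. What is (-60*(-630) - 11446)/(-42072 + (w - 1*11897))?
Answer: -26354/70391 ≈ -0.37439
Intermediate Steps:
W = 76
w = -16422 (w = -6 + 3*(-38*(68 + 76)) = -6 + 3*(-38*144) = -6 + 3*(-5472) = -6 - 16416 = -16422)
(-60*(-630) - 11446)/(-42072 + (w - 1*11897)) = (-60*(-630) - 11446)/(-42072 + (-16422 - 1*11897)) = (37800 - 11446)/(-42072 + (-16422 - 11897)) = 26354/(-42072 - 28319) = 26354/(-70391) = 26354*(-1/70391) = -26354/70391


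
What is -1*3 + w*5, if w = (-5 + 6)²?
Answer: 2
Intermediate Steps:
w = 1 (w = 1² = 1)
-1*3 + w*5 = -1*3 + 1*5 = -3 + 5 = 2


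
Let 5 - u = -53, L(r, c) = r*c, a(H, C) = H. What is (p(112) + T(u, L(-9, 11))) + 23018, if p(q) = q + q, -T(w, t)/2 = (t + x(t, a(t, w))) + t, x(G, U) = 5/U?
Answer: 2340172/99 ≈ 23638.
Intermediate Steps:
L(r, c) = c*r
u = 58 (u = 5 - 1*(-53) = 5 + 53 = 58)
T(w, t) = -10/t - 4*t (T(w, t) = -2*((t + 5/t) + t) = -2*(2*t + 5/t) = -10/t - 4*t)
p(q) = 2*q
(p(112) + T(u, L(-9, 11))) + 23018 = (2*112 + (-10/(11*(-9)) - 44*(-9))) + 23018 = (224 + (-10/(-99) - 4*(-99))) + 23018 = (224 + (-10*(-1/99) + 396)) + 23018 = (224 + (10/99 + 396)) + 23018 = (224 + 39214/99) + 23018 = 61390/99 + 23018 = 2340172/99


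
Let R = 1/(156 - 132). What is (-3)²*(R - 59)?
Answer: -4245/8 ≈ -530.63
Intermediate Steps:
R = 1/24 ≈ 0.041667
(-3)²*(R - 59) = (-3)²*(1/24 - 59) = 9*(-1415/24) = -4245/8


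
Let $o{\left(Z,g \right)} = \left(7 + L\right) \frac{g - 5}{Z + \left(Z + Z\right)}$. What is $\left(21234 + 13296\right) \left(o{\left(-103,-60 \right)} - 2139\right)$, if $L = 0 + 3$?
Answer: $- \frac{7600064510}{103} \approx -7.3787 \cdot 10^{7}$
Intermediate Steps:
$L = 3$
$o{\left(Z,g \right)} = \frac{10 \left(-5 + g\right)}{3 Z}$ ($o{\left(Z,g \right)} = \left(7 + 3\right) \frac{g - 5}{Z + \left(Z + Z\right)} = 10 \frac{-5 + g}{Z + 2 Z} = 10 \frac{-5 + g}{3 Z} = \frac{10 \left(-5 + g\right)}{3 Z}$)
$\left(21234 + 13296\right) \left(o{\left(-103,-60 \right)} - 2139\right) = \left(21234 + 13296\right) \left(\frac{10 \left(-5 - 60\right)}{3 \left(-103\right)} - 2139\right) = 34530 \left(\frac{10}{3} \left(- \frac{1}{103}\right) \left(-65\right) - 2139\right) = 34530 \left(\frac{650}{309} - 2139\right) = 34530 \left(- \frac{660301}{309}\right) = - \frac{7600064510}{103}$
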